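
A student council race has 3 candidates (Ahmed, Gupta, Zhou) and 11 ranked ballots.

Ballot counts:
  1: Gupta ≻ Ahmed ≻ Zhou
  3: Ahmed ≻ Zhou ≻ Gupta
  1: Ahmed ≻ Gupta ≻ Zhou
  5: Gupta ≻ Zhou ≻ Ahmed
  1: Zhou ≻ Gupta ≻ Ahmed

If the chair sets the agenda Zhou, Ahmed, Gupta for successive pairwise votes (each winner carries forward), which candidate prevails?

Gupta

Round 1: Zhou vs Ahmed — 6–5, Zhou advances.
Round 2: Zhou vs Gupta — 4–7, Gupta advances.
The agenda winner is Gupta.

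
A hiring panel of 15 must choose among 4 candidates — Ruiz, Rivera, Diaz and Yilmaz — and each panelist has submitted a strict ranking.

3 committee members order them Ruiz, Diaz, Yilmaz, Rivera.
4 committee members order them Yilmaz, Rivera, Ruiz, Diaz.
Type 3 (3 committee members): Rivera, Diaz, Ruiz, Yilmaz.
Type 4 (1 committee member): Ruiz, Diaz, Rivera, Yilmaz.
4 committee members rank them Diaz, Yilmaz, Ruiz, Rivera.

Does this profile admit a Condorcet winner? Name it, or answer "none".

none

Check each pair by majority over 15 ballots:
Ruiz vs Rivera: Ruiz preferred on 3+1+4 = 8 ballots; Ruiz wins 8–7.
Ruiz vs Diaz: Ruiz is ranked higher on 3+4+1 = 8 ballots, Diaz on 7. Ruiz wins 8–7.
Ruiz vs Yilmaz: Ruiz is ranked higher on 3+3+1 = 7 ballots, Yilmaz on 8. Yilmaz wins 8–7.
Rivera vs Diaz: 4+3 = 7 for Rivera, 8 for Diaz — Diaz by 8–7.
Rivera vs Yilmaz: 4 to 11, Yilmaz.
Diaz vs Yilmaz: 11 to 4, Diaz.
No candidate is unbeaten: Ruiz loses to Yilmaz; Rivera loses to Ruiz; Diaz loses to Ruiz; Yilmaz loses to Diaz. In particular Ruiz > Diaz > Yilmaz > Ruiz is a majority cycle — no Condorcet winner exists.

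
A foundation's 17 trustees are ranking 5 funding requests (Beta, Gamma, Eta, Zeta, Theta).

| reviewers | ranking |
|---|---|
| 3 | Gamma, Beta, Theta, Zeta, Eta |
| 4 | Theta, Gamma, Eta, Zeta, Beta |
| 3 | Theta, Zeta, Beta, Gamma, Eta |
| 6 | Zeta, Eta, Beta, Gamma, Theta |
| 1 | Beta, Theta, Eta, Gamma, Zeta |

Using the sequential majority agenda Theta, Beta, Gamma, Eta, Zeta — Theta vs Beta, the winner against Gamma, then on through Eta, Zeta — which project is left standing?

Round 1: Theta vs Beta — 7–10, Beta advances.
Round 2: Beta vs Gamma — 10–7, Beta advances.
Round 3: Beta vs Eta — 7–10, Eta advances.
Round 4: Eta vs Zeta — 5–12, Zeta advances.
Zeta survives the agenda.

Zeta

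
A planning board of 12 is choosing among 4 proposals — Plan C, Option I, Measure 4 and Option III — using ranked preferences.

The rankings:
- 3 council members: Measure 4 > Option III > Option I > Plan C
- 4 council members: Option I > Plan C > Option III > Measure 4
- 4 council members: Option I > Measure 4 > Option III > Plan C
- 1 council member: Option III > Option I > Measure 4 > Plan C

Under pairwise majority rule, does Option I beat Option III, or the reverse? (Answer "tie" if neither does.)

Ballots ranking Option I above Option III: 4 + 4 = 8.
Ballots ranking Option III above Option I: 12 − 8 = 4.
Option I wins the head-to-head 8–4.

Option I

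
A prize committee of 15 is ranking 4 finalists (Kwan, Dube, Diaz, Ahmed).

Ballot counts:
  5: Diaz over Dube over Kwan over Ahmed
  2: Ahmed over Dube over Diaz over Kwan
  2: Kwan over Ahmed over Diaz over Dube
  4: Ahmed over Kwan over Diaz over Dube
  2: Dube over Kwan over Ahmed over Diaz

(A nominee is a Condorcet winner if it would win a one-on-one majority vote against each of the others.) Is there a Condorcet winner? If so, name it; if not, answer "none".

none

Check each pair by majority over 15 ballots:
Kwan vs Dube: Dube wins 9–6.
Kwan vs Diaz: Kwan, 8–7.
Kwan vs Ahmed: Kwan, 9–6.
Dube vs Diaz: Diaz wins 11–4.
Dube vs Ahmed: Ahmed wins 8–7.
Diaz vs Ahmed: Ahmed wins 10–5.
No nominee is unbeaten: Kwan loses to Dube; Dube loses to Diaz; Diaz loses to Kwan; Ahmed loses to Kwan. In particular Kwan > Diaz > Dube > Kwan is a majority cycle — no Condorcet winner exists.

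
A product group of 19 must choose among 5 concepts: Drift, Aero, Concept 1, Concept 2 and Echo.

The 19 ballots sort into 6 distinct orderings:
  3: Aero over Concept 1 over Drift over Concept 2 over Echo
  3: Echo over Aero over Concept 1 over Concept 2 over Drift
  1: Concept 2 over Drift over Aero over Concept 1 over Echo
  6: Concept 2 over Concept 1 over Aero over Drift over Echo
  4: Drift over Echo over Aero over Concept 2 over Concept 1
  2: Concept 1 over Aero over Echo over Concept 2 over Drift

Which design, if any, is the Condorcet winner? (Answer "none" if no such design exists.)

Check each pair by majority over 19 ballots:
Drift vs Aero: Drift is ranked higher on 1+4 = 5 ballots, Aero on 14. Aero wins 14–5.
Drift vs Concept 1: 1+4 = 5 for Drift, 14 for Concept 1 — Concept 1 by 14–5.
Drift vs Concept 2: 7 to 12, Concept 2.
Drift vs Echo: Drift is ranked higher on 3+1+6+4 = 14 ballots, Echo on 5. Drift wins 14–5.
Aero vs Concept 1: 11 to 8, Aero.
Aero vs Concept 2: 3+3+4+2 = 12 for Aero, 7 for Concept 2 — Aero by 12–7.
Aero vs Echo: 3+1+6+2 = 12 for Aero, 7 for Echo — Aero by 12–7.
Concept 1 vs Concept 2: 3+3+2 = 8 for Concept 1, 11 for Concept 2 — Concept 2 by 11–8.
Concept 1 vs Echo: Concept 1 preferred on 3+1+6+2 = 12 ballots; Concept 1 wins 12–7.
Concept 2 vs Echo: 10 to 9, Concept 2.
Aero beats each of Drift, Concept 1, Concept 2, Echo — Aero is the Condorcet winner.

Aero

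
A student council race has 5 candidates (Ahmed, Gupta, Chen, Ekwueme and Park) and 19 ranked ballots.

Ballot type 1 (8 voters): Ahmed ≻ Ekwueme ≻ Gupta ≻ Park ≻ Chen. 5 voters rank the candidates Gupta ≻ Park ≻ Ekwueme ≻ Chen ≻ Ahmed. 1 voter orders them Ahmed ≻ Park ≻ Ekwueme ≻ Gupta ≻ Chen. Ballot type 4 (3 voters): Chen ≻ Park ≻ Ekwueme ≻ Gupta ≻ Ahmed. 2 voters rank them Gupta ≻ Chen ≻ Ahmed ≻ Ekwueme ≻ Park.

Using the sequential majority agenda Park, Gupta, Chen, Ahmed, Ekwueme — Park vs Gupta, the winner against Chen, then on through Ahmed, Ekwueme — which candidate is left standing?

Ekwueme

Round 1: Park vs Gupta — 4–15, Gupta advances.
Round 2: Gupta vs Chen — 16–3, Gupta advances.
Round 3: Gupta vs Ahmed — 10–9, Gupta advances.
Round 4: Gupta vs Ekwueme — 7–12, Ekwueme advances.
Ekwueme survives the agenda.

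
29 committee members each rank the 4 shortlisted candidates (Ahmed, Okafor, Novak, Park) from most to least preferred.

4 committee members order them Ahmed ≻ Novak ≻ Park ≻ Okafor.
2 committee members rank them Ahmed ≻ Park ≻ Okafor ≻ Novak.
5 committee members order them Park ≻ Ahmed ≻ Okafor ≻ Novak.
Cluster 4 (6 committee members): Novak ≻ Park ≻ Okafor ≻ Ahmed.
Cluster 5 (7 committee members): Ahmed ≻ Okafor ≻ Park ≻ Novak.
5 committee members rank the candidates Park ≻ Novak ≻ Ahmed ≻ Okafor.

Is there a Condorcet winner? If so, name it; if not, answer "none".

Head-to-head results (29 committee members):
Ahmed–Okafor: Ahmed 23–6.
Ahmed vs Novak: Ahmed wins 18–11.
Ahmed vs Park: Park, 16–13.
Okafor vs Novak: Novak, 15–14.
Okafor vs Park: Park wins 22–7.
Novak vs Park: Park, 19–10.
Park wins every pairwise contest, so Park is the Condorcet winner.

Park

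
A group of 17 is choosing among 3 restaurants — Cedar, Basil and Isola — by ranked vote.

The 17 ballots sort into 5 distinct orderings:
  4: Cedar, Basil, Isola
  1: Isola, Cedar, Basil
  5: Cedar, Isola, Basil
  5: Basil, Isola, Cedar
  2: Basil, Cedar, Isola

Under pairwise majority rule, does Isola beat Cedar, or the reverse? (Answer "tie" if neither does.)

Cedar

Ballots ranking Isola above Cedar: 1 + 5 = 6.
Ballots ranking Cedar above Isola: 17 − 6 = 11.
Cedar wins the head-to-head 11–6.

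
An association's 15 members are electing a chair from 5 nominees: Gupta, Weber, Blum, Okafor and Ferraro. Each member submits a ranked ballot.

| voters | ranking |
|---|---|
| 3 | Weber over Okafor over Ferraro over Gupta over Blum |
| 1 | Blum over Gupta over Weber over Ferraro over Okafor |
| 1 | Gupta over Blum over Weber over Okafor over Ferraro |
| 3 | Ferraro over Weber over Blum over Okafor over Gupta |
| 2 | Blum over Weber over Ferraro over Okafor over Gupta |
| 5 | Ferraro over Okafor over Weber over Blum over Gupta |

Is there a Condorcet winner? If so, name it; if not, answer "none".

Ferraro

Pairwise majorities:
Gupta vs Weber: Weber wins 13–2.
Gupta vs Blum: Gupta is ranked higher on 3+1 = 4 ballots, Blum on 11. Blum wins 11–4.
Gupta vs Okafor: Gupta preferred on 1+1 = 2 ballots; Okafor wins 13–2.
Gupta vs Ferraro: Ferraro wins 13–2.
Weber vs Blum: Weber, 11–4.
Weber vs Okafor: Weber wins 10–5.
Weber vs Ferraro: Weber preferred on 3+1+1+2 = 7 ballots; Ferraro wins 8–7.
Blum vs Okafor: 7 to 8, Okafor.
Blum–Ferraro: Ferraro 11–4.
Okafor–Ferraro: Ferraro 11–4.
Ferraro defeats every rival head-to-head and is the Condorcet winner.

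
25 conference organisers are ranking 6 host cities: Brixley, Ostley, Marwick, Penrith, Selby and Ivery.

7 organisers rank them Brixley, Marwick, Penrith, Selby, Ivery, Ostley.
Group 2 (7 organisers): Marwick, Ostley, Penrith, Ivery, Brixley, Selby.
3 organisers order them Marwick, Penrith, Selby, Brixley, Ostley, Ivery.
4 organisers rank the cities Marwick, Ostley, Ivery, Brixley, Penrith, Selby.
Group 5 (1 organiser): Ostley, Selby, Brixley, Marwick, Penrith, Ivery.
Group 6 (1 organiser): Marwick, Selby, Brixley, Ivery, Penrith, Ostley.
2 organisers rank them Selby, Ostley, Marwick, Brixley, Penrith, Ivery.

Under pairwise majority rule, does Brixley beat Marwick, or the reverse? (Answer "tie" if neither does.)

Marwick

Ballots ranking Brixley above Marwick: 7 + 1 = 8.
Ballots ranking Marwick above Brixley: 25 − 8 = 17.
Marwick wins the head-to-head 17–8.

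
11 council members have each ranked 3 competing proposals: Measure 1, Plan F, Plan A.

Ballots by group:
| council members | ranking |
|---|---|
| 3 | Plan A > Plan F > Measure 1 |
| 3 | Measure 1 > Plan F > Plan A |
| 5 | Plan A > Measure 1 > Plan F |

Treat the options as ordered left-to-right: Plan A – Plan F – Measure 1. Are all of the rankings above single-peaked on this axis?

no

Axis positions: Plan A=1, Plan F=2, Measure 1=3.
Group 1 (peak Plan A at position 1): ranking walks positions 1-2-3, expanding outward from the peak — single-peaked.
Group 2 (peak Measure 1 at position 3): ranking walks positions 3-2-1, expanding outward from the peak — single-peaked.
Group 3: ranking walks positions 1-3-2; Measure 1 is ranked above Plan F even though Plan F lies between Measure 1 and the peak Plan A on the axis — preferences dip and rise again. Not single-peaked.
Group 3 violates single-peakedness, so the profile is not single-peaked on this axis.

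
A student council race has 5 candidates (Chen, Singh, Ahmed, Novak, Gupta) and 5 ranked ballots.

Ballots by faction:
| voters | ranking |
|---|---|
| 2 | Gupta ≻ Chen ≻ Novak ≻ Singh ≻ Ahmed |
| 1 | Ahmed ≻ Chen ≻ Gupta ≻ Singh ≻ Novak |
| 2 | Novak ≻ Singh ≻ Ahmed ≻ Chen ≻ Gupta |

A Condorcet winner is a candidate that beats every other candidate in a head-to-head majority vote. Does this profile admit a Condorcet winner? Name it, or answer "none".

Head-to-head results (5 voters):
Chen vs Singh: 2+1 = 3 for Chen, 2 for Singh — Chen by 3–2.
Chen vs Ahmed: Chen is ranked higher on 2 ballots, Ahmed on 3. Ahmed wins 3–2.
Chen vs Novak: Chen preferred on 2+1 = 3 ballots; Chen wins 3–2.
Chen vs Gupta: Chen preferred on 1+2 = 3 ballots; Chen wins 3–2.
Singh vs Ahmed: Singh preferred on 2+2 = 4 ballots; Singh wins 4–1.
Singh vs Novak: 1 to 4, Novak.
Singh vs Gupta: Singh is ranked higher on 2 ballots, Gupta on 3. Gupta wins 3–2.
Ahmed vs Novak: 1 to 4, Novak.
Ahmed vs Gupta: 3 to 2, Ahmed.
Novak vs Gupta: Novak preferred on 2 ballots; Gupta wins 3–2.
No candidate is unbeaten: Chen loses to Ahmed; Singh loses to Chen; Ahmed loses to Singh; Novak loses to Chen; Gupta loses to Chen. In particular Chen → Singh → Ahmed → Chen is a majority cycle — no Condorcet winner exists.

none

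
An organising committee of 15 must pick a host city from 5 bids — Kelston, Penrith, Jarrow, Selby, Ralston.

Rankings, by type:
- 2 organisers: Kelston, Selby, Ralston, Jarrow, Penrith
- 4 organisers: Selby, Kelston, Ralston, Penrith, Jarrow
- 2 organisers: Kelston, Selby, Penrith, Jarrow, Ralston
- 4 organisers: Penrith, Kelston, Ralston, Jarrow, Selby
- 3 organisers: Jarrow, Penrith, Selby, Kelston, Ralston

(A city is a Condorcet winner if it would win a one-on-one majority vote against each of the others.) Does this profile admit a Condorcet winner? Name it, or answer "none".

Head-to-head results (15 organisers):
Kelston vs Penrith: 8 to 7, Kelston.
Kelston vs Jarrow: 2+4+2+4 = 12 for Kelston, 3 for Jarrow — Kelston by 12–3.
Kelston vs Selby: Kelston preferred on 2+2+4 = 8 ballots; Kelston wins 8–7.
Kelston vs Ralston: Kelston preferred on 2+4+2+4+3 = 15 ballots; Kelston wins 15–0.
Penrith vs Jarrow: 4+2+4 = 10 for Penrith, 5 for Jarrow — Penrith by 10–5.
Penrith vs Selby: 7 to 8, Selby.
Penrith vs Ralston: 2+4+3 = 9 for Penrith, 6 for Ralston — Penrith by 9–6.
Jarrow vs Selby: Jarrow is ranked higher on 4+3 = 7 ballots, Selby on 8. Selby wins 8–7.
Jarrow vs Ralston: Jarrow preferred on 2+3 = 5 ballots; Ralston wins 10–5.
Selby vs Ralston: 2+4+2+3 = 11 for Selby, 4 for Ralston — Selby by 11–4.
Kelston beats each of Penrith, Jarrow, Selby, Ralston — Kelston is the Condorcet winner.

Kelston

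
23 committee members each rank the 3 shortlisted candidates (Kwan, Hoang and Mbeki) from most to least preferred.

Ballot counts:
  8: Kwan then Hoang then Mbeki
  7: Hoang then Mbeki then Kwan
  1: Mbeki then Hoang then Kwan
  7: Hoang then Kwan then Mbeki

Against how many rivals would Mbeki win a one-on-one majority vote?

Mbeki against each rival (23 committee members):
Mbeki vs Kwan: Mbeki is ranked higher on 7+1 = 8 ballots, Kwan on 15. Kwan wins 15–8.
Mbeki–Hoang: Hoang 22–1.
Mbeki beats no one; loses to Kwan, Hoang — 0 pairwise wins.

0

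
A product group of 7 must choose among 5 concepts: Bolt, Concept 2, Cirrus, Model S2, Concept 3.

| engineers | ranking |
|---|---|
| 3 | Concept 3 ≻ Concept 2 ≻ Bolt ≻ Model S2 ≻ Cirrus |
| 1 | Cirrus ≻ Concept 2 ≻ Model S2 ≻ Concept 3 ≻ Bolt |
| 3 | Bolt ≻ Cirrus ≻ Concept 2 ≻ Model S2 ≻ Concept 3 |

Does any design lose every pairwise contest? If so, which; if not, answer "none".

none

Pairwise majorities:
Bolt vs Concept 2: 3 to 4, Concept 2.
Bolt vs Cirrus: Bolt, 6–1.
Bolt vs Model S2: Bolt is ranked higher on 3+3 = 6 ballots, Model S2 on 1. Bolt wins 6–1.
Bolt vs Concept 3: 3 for Bolt, 4 for Concept 3 — Concept 3 by 4–3.
Concept 2 vs Cirrus: Concept 2 is ranked higher on 3 ballots, Cirrus on 4. Cirrus wins 4–3.
Concept 2 vs Model S2: 3+1+3 = 7 for Concept 2, 0 for Model S2 — Concept 2 by 7–0.
Concept 2 vs Concept 3: Concept 2 wins 4–3.
Cirrus vs Model S2: 1+3 = 4 for Cirrus, 3 for Model S2 — Cirrus by 4–3.
Cirrus vs Concept 3: Cirrus wins 4–3.
Model S2 vs Concept 3: 1+3 = 4 for Model S2, 3 for Concept 3 — Model S2 by 4–3.
No design is winless: Bolt beats Cirrus; Concept 2 beats Bolt; Cirrus beats Concept 2; Model S2 beats Concept 3; Concept 3 beats Bolt. There is no Condorcet loser.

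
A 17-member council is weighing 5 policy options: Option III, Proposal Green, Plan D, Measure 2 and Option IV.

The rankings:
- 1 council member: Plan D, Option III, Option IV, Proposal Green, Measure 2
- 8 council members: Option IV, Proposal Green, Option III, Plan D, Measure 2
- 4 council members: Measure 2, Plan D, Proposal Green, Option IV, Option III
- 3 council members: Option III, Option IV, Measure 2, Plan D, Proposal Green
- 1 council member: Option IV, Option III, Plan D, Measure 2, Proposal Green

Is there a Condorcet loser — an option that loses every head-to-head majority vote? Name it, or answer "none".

Measure 2

Head-to-head results (17 council members):
Option III vs Proposal Green: Proposal Green, 12–5.
Option III–Plan D: Option III 12–5.
Option III vs Measure 2: 1+8+3+1 = 13 for Option III, 4 for Measure 2 — Option III by 13–4.
Option III vs Option IV: Option IV, 13–4.
Proposal Green vs Plan D: 8 for Proposal Green, 9 for Plan D — Plan D by 9–8.
Proposal Green vs Measure 2: Proposal Green is ranked higher on 1+8 = 9 ballots, Measure 2 on 8. Proposal Green wins 9–8.
Proposal Green vs Option IV: Proposal Green is ranked higher on 4 ballots, Option IV on 13. Option IV wins 13–4.
Plan D vs Measure 2: Plan D is ranked higher on 1+8+1 = 10 ballots, Measure 2 on 7. Plan D wins 10–7.
Plan D vs Option IV: 1+4 = 5 for Plan D, 12 for Option IV — Option IV by 12–5.
Measure 2 vs Option IV: 4 to 13, Option IV.
Measure 2 is beaten in every head-to-head and is the Condorcet loser.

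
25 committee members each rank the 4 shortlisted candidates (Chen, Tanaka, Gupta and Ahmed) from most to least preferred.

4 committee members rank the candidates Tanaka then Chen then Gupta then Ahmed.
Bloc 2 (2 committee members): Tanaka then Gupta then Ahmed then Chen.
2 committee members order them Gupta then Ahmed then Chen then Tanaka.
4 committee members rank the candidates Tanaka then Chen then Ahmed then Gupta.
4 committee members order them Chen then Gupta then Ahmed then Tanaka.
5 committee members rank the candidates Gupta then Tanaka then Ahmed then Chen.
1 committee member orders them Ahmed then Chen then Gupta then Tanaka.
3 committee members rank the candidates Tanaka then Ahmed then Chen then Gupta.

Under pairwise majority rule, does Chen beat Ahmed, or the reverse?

Ahmed

Ballots ranking Chen above Ahmed: 4 + 4 + 4 = 12.
Ballots ranking Ahmed above Chen: 25 − 12 = 13.
Ahmed wins the head-to-head 13–12.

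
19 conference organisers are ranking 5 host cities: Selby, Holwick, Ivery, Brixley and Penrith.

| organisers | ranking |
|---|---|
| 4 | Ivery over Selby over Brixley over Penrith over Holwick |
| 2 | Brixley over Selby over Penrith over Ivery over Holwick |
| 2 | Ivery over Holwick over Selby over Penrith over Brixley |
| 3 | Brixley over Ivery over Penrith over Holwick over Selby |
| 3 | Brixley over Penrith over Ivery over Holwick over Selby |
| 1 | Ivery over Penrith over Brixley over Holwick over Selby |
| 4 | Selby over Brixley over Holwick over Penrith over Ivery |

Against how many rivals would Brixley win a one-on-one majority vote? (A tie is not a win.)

3

Brixley against each rival (19 organisers):
Brixley vs Selby: Selby, 10–9.
Brixley vs Holwick: Brixley preferred on 4+2+3+3+1+4 = 17 ballots; Brixley wins 17–2.
Brixley–Ivery: Brixley 12–7.
Brixley vs Penrith: Brixley preferred on 4+2+3+3+4 = 16 ballots; Brixley wins 16–3.
Brixley beats Holwick, Ivery, Penrith; loses to Selby — 3 pairwise wins.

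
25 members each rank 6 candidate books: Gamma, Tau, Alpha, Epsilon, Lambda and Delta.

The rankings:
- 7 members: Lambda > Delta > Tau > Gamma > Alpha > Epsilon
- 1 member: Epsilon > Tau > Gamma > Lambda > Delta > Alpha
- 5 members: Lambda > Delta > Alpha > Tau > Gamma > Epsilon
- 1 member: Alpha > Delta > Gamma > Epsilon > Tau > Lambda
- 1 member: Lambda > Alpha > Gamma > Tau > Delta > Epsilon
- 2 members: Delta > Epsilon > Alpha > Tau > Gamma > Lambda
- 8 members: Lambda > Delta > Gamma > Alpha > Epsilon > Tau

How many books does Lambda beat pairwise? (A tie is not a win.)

5

Lambda against each rival (25 members):
Lambda vs Gamma: Lambda is ranked higher on 7+5+1+8 = 21 ballots, Gamma on 4. Lambda wins 21–4.
Lambda vs Tau: 7+5+1+8 = 21 for Lambda, 4 for Tau — Lambda by 21–4.
Lambda vs Alpha: Lambda, 22–3.
Lambda vs Epsilon: Lambda is ranked higher on 7+5+1+8 = 21 ballots, Epsilon on 4. Lambda wins 21–4.
Lambda vs Delta: 7+1+5+1+8 = 22 for Lambda, 3 for Delta — Lambda by 22–3.
Lambda beats Gamma, Tau, Alpha, Epsilon, Delta — 5 pairwise wins.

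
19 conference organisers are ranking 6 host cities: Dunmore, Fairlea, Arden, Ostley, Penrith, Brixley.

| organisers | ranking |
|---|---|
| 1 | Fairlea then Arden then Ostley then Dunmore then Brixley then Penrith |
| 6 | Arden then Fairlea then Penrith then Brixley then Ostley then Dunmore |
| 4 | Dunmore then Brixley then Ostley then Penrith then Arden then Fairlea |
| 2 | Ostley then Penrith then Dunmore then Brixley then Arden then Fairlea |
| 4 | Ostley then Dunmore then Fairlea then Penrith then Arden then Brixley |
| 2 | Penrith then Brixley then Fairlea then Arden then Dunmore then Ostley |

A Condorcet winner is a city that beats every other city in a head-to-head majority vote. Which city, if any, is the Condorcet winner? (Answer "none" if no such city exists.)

none

Head-to-head results (19 organisers):
Dunmore vs Fairlea: Dunmore wins 10–9.
Dunmore vs Arden: 10 to 9, Dunmore.
Dunmore–Ostley: Ostley 13–6.
Dunmore vs Penrith: Dunmore preferred on 1+4+4 = 9 ballots; Penrith wins 10–9.
Dunmore vs Brixley: Dunmore wins 11–8.
Fairlea vs Arden: Fairlea preferred on 1+4+2 = 7 ballots; Arden wins 12–7.
Fairlea vs Ostley: Fairlea preferred on 1+6+2 = 9 ballots; Ostley wins 10–9.
Fairlea vs Penrith: 11 to 8, Fairlea.
Fairlea vs Brixley: 11 to 8, Fairlea.
Arden vs Ostley: 9 to 10, Ostley.
Arden vs Penrith: 7 to 12, Penrith.
Arden–Brixley: Arden 11–8.
Ostley vs Penrith: 1+4+2+4 = 11 for Ostley, 8 for Penrith — Ostley by 11–8.
Ostley vs Brixley: Brixley, 12–7.
Penrith vs Brixley: Penrith, 14–5.
No city is unbeaten: Dunmore loses to Ostley; Fairlea loses to Dunmore; Arden loses to Dunmore; Ostley loses to Brixley; Penrith loses to Fairlea; Brixley loses to Dunmore. In particular Dunmore → Fairlea → Penrith → Dunmore is a majority cycle — no Condorcet winner exists.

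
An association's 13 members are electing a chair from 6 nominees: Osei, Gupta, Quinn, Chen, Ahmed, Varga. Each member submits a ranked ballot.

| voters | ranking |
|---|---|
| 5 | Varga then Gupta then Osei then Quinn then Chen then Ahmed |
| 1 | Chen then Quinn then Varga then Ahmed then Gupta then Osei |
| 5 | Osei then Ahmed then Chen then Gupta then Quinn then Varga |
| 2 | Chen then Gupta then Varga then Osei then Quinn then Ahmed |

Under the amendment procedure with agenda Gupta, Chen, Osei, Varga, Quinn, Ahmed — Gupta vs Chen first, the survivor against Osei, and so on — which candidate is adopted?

Varga

Round 1: Gupta vs Chen — 5–8, Chen advances.
Round 2: Chen vs Osei — 3–10, Osei advances.
Round 3: Osei vs Varga — 5–8, Varga advances.
Round 4: Varga vs Quinn — 7–6, Varga advances.
Round 5: Varga vs Ahmed — 8–5, Varga advances.
The agenda winner is Varga.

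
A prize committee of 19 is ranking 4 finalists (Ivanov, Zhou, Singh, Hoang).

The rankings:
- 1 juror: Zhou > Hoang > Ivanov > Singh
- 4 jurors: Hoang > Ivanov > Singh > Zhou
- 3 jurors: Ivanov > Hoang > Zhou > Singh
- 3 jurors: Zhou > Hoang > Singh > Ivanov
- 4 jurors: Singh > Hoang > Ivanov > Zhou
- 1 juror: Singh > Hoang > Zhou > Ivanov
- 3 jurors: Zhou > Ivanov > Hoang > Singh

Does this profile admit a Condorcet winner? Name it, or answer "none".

Check each pair by majority over 19 ballots:
Ivanov vs Zhou: Ivanov is ranked higher on 4+3+4 = 11 ballots, Zhou on 8. Ivanov wins 11–8.
Ivanov vs Singh: Ivanov preferred on 1+4+3+3 = 11 ballots; Ivanov wins 11–8.
Ivanov vs Hoang: Ivanov preferred on 3+3 = 6 ballots; Hoang wins 13–6.
Zhou vs Singh: Zhou preferred on 1+3+3+3 = 10 ballots; Zhou wins 10–9.
Zhou vs Hoang: 7 to 12, Hoang.
Singh vs Hoang: 4+1 = 5 for Singh, 14 for Hoang — Hoang by 14–5.
Hoang defeats every rival head-to-head and is the Condorcet winner.

Hoang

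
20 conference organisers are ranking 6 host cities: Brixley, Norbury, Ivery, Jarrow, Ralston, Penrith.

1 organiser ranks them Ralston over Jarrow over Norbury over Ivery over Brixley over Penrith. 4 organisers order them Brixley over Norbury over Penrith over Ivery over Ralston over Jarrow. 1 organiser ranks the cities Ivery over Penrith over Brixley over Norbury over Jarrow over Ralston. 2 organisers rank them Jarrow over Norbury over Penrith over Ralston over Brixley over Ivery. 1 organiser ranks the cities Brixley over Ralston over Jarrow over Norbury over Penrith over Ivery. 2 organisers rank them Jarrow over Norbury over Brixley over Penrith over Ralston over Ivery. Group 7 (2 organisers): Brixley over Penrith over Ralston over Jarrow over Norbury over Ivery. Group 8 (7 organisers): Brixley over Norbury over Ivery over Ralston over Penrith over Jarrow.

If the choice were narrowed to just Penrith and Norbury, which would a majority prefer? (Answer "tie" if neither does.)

Ballots ranking Penrith above Norbury: 1 + 2 = 3.
Ballots ranking Norbury above Penrith: 20 − 3 = 17.
Norbury wins the head-to-head 17–3.

Norbury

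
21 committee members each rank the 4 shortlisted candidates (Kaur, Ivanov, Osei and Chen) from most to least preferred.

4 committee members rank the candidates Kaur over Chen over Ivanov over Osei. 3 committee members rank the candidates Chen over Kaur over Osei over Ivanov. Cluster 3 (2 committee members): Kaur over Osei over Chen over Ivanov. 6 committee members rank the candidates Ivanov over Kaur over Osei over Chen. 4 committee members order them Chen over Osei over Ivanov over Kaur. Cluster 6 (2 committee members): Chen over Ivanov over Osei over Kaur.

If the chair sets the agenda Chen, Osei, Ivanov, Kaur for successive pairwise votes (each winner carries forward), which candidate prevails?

Kaur

Round 1: Chen vs Osei — 13–8, Chen advances.
Round 2: Chen vs Ivanov — 15–6, Chen advances.
Round 3: Chen vs Kaur — 9–12, Kaur advances.
The agenda winner is Kaur.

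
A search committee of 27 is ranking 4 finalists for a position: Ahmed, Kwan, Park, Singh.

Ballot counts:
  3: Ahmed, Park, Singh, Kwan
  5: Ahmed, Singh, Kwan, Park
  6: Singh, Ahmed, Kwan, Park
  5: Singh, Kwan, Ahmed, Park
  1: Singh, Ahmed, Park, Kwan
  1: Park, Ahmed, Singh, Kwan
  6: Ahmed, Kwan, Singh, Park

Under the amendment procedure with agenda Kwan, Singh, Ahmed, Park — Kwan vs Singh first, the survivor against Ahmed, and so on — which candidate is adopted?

Round 1: Kwan vs Singh — 6–21, Singh advances.
Round 2: Singh vs Ahmed — 12–15, Ahmed advances.
Round 3: Ahmed vs Park — 26–1, Ahmed advances.
The agenda winner is Ahmed.

Ahmed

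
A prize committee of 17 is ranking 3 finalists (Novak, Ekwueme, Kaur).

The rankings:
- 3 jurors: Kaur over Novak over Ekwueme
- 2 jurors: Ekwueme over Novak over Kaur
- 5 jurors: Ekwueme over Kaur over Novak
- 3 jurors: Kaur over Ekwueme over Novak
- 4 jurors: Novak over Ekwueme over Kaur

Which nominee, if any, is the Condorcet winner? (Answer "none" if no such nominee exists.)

Check each pair by majority over 17 ballots:
Novak vs Ekwueme: Ekwueme, 10–7.
Novak vs Kaur: Kaur wins 11–6.
Ekwueme vs Kaur: Ekwueme is ranked higher on 2+5+4 = 11 ballots, Kaur on 6. Ekwueme wins 11–6.
Only Ekwueme has no losses; Ekwueme is the Condorcet winner.

Ekwueme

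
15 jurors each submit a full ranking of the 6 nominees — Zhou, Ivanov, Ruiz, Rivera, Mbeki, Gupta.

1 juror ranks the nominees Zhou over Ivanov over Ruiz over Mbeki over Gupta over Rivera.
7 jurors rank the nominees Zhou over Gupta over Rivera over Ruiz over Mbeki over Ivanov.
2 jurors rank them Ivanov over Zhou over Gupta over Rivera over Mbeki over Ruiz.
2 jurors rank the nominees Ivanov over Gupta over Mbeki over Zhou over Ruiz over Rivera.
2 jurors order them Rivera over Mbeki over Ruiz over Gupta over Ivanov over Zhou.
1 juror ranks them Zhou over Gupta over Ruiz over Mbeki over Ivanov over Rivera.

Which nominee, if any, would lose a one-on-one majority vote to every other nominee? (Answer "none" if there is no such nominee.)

Pairwise majorities:
Zhou vs Ivanov: Zhou wins 9–6.
Zhou vs Ruiz: 13 to 2, Zhou.
Zhou vs Rivera: Zhou wins 13–2.
Zhou vs Mbeki: Zhou is ranked higher on 1+7+2+1 = 11 ballots, Mbeki on 4. Zhou wins 11–4.
Zhou vs Gupta: Zhou is ranked higher on 1+7+2+1 = 11 ballots, Gupta on 4. Zhou wins 11–4.
Ivanov vs Ruiz: Ruiz wins 10–5.
Ivanov–Rivera: Rivera 9–6.
Ivanov–Mbeki: Mbeki 10–5.
Ivanov vs Gupta: 5 to 10, Gupta.
Ruiz vs Rivera: Ruiz is ranked higher on 1+2+1 = 4 ballots, Rivera on 11. Rivera wins 11–4.
Ruiz vs Mbeki: Ruiz preferred on 1+7+1 = 9 ballots; Ruiz wins 9–6.
Ruiz–Gupta: Gupta 12–3.
Rivera vs Mbeki: Rivera, 11–4.
Rivera vs Gupta: 2 to 13, Gupta.
Mbeki vs Gupta: Mbeki preferred on 1+2 = 3 ballots; Gupta wins 12–3.
Ivanov loses to every other nominee — it is the Condorcet loser.

Ivanov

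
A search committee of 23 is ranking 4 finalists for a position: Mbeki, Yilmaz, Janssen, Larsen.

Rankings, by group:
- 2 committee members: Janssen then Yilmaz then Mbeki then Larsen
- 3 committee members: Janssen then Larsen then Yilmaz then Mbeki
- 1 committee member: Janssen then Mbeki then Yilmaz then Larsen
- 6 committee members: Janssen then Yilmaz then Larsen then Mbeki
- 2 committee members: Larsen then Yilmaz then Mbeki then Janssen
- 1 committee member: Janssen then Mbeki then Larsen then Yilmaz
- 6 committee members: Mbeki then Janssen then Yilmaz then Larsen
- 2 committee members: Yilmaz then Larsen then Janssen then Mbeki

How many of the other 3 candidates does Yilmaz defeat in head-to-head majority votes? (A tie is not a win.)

Yilmaz against each rival (23 committee members):
Yilmaz vs Mbeki: 15 to 8, Yilmaz.
Yilmaz vs Janssen: 4 to 19, Janssen.
Yilmaz vs Larsen: Yilmaz wins 17–6.
Yilmaz beats Mbeki, Larsen; loses to Janssen — 2 pairwise wins.

2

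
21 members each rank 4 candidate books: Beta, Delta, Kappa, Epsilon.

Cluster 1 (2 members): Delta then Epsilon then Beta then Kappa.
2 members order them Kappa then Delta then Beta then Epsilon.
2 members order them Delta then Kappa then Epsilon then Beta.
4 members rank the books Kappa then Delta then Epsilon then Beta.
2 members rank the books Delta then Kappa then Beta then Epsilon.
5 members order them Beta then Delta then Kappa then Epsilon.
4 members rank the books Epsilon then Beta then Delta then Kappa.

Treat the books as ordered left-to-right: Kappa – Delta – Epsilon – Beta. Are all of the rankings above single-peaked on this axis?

Axis positions: Kappa=1, Delta=2, Epsilon=3, Beta=4.
Cluster 1 (peak Delta at position 2): ranking walks positions 2-3-4-1, expanding outward from the peak — single-peaked.
Cluster 2: ranking walks positions 1-2-4-3; Beta is ranked above Epsilon even though Epsilon lies between Beta and the peak Kappa on the axis — preferences dip and rise again. Not single-peaked.
Cluster 3 (peak Delta at position 2): ranking walks positions 2-1-3-4, expanding outward from the peak — single-peaked.
Cluster 4 (peak Kappa at position 1): ranking walks positions 1-2-3-4, expanding outward from the peak — single-peaked.
Cluster 5: ranking walks positions 2-1-4-3; Beta is ranked above Epsilon even though Epsilon lies between Beta and the peak Delta on the axis — preferences dip and rise again. Not single-peaked.
Cluster 6: ranking walks positions 4-2-1-3; Delta is ranked above Epsilon even though Epsilon lies between Delta and the peak Beta on the axis — preferences dip and rise again. Not single-peaked.
Cluster 7 (peak Epsilon at position 3): ranking walks positions 3-4-2-1, expanding outward from the peak — single-peaked.
Cluster 2 violates single-peakedness, so the profile is not single-peaked on this axis.

no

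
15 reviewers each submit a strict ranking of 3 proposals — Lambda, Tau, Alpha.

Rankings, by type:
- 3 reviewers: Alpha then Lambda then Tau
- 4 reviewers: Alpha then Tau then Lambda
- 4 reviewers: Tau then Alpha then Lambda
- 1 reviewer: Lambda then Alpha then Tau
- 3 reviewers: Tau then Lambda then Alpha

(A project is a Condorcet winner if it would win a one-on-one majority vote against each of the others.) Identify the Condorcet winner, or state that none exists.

Check each pair by majority over 15 ballots:
Lambda vs Tau: Lambda is ranked higher on 3+1 = 4 ballots, Tau on 11. Tau wins 11–4.
Lambda vs Alpha: Lambda is ranked higher on 1+3 = 4 ballots, Alpha on 11. Alpha wins 11–4.
Tau vs Alpha: 4+3 = 7 for Tau, 8 for Alpha — Alpha by 8–7.
Alpha wins every pairwise contest, so Alpha is the Condorcet winner.

Alpha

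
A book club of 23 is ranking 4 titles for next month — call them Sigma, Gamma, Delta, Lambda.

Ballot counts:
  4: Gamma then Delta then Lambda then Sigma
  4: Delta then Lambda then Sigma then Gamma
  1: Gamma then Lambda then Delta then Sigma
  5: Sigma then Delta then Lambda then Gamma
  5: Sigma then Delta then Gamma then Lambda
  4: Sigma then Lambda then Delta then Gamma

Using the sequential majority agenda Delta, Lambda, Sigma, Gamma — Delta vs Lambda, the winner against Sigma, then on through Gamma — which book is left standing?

Round 1: Delta vs Lambda — 18–5, Delta advances.
Round 2: Delta vs Sigma — 9–14, Sigma advances.
Round 3: Sigma vs Gamma — 18–5, Sigma advances.
Sigma survives the agenda.

Sigma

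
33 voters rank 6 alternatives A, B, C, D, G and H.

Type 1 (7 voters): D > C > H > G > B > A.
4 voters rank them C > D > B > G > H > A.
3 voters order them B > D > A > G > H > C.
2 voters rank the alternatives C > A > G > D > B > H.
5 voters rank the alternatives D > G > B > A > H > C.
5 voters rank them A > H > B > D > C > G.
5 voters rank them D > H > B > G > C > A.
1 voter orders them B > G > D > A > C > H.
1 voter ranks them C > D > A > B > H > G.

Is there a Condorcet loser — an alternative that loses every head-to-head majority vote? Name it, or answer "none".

none

Pairwise majorities:
A vs B: A preferred on 2+5+1 = 8 ballots; B wins 25–8.
A vs C: 14 to 19, C.
A vs D: A is ranked higher on 2+5 = 7 ballots, D on 26. D wins 26–7.
A vs G: 11 to 22, G.
A vs H: A preferred on 3+2+5+5+1+1 = 17 ballots; A wins 17–16.
B vs C: B preferred on 3+5+5+5+1 = 19 ballots; B wins 19–14.
B vs D: B is ranked higher on 3+5+1 = 9 ballots, D on 24. D wins 24–9.
B vs G: B, 19–14.
B vs H: H wins 17–16.
C–D: D 26–7.
C vs G: 19 to 14, C.
C vs H: C is ranked higher on 7+4+2+1+1 = 15 ballots, H on 18. H wins 18–15.
D vs G: D preferred on 30 ballots; D wins 30–3.
D vs H: 28 to 5, D.
G vs H: G is ranked higher on 4+3+2+5+1 = 15 ballots, H on 18. H wins 18–15.
No alternative is winless: A beats H; B beats A; C beats A; D beats A; G beats A; H beats B. There is no Condorcet loser.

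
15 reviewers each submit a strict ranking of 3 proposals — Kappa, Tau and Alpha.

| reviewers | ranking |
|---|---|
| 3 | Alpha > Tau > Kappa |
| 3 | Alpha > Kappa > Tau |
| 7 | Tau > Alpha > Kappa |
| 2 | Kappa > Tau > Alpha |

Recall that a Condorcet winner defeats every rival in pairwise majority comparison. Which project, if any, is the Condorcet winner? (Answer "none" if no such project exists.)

Tau

Head-to-head results (15 reviewers):
Kappa vs Tau: Tau wins 10–5.
Kappa–Alpha: Alpha 13–2.
Tau–Alpha: Tau 9–6.
Tau wins every pairwise contest, so Tau is the Condorcet winner.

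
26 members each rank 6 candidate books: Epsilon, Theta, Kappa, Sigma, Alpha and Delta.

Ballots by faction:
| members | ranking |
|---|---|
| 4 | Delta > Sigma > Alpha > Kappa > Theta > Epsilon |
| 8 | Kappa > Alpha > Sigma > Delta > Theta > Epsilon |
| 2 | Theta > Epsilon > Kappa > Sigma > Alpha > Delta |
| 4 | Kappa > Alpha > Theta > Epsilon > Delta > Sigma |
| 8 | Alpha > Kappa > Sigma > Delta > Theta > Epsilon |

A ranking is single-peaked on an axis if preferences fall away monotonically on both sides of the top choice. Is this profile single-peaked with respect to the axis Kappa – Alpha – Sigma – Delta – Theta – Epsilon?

Axis positions: Kappa=1, Alpha=2, Sigma=3, Delta=4, Theta=5, Epsilon=6.
Faction 1 (peak Delta at position 4): ranking walks positions 4-3-2-1-5-6, expanding outward from the peak — single-peaked.
Faction 2 (peak Kappa at position 1): ranking walks positions 1-2-3-4-5-6, expanding outward from the peak — single-peaked.
Faction 3: ranking walks positions 5-6-1-3-2-4; Kappa is ranked above Delta even though Delta lies between Kappa and the peak Theta on the axis — preferences dip and rise again. Not single-peaked.
Faction 4: ranking walks positions 1-2-5-6-4-3; Theta is ranked above Sigma even though Sigma lies between Theta and the peak Kappa on the axis — preferences dip and rise again. Not single-peaked.
Faction 5 (peak Alpha at position 2): ranking walks positions 2-1-3-4-5-6, expanding outward from the peak — single-peaked.
Faction 3 violates single-peakedness, so the profile is not single-peaked on this axis.

no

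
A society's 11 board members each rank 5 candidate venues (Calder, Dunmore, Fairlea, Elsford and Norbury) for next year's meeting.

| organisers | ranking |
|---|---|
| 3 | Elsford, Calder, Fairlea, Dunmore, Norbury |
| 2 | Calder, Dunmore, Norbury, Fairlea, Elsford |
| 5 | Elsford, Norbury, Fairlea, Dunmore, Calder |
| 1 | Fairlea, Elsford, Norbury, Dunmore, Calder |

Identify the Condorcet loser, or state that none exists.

Pairwise majorities:
Calder vs Dunmore: 3+2 = 5 for Calder, 6 for Dunmore — Dunmore by 6–5.
Calder vs Fairlea: Calder is ranked higher on 3+2 = 5 ballots, Fairlea on 6. Fairlea wins 6–5.
Calder vs Elsford: 2 to 9, Elsford.
Calder vs Norbury: Norbury wins 6–5.
Dunmore vs Fairlea: 2 to 9, Fairlea.
Dunmore–Elsford: Elsford 9–2.
Dunmore vs Norbury: Norbury wins 6–5.
Fairlea–Elsford: Elsford 8–3.
Fairlea–Norbury: Norbury 7–4.
Elsford vs Norbury: 3+5+1 = 9 for Elsford, 2 for Norbury — Elsford by 9–2.
Calder loses to every other city — it is the Condorcet loser.

Calder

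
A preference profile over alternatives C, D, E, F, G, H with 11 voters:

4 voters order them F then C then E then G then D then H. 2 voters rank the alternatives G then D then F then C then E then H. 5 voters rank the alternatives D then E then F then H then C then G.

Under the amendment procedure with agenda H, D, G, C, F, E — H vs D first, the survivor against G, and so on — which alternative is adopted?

F

Round 1: H vs D — 0–11, D advances.
Round 2: D vs G — 5–6, G advances.
Round 3: G vs C — 2–9, C advances.
Round 4: C vs F — 0–11, F advances.
Round 5: F vs E — 6–5, F advances.
The agenda winner is F.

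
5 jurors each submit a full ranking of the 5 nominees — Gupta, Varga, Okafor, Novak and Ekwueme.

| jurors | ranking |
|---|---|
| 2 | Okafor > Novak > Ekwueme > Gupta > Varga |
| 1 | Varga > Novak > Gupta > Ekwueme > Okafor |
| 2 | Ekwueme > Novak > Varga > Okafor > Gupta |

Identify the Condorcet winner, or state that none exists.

Head-to-head results (5 jurors):
Gupta vs Varga: 2 for Gupta, 3 for Varga — Varga by 3–2.
Gupta vs Okafor: Gupta is ranked higher on 1 ballot, Okafor on 4. Okafor wins 4–1.
Gupta vs Novak: 0 for Gupta, 5 for Novak — Novak by 5–0.
Gupta vs Ekwueme: Gupta preferred on 1 ballot; Ekwueme wins 4–1.
Varga vs Okafor: 1+2 = 3 for Varga, 2 for Okafor — Varga by 3–2.
Varga vs Novak: Varga is ranked higher on 1 ballot, Novak on 4. Novak wins 4–1.
Varga vs Ekwueme: 1 to 4, Ekwueme.
Okafor vs Novak: 2 for Okafor, 3 for Novak — Novak by 3–2.
Okafor vs Ekwueme: Okafor preferred on 2 ballots; Ekwueme wins 3–2.
Novak vs Ekwueme: 2+1 = 3 for Novak, 2 for Ekwueme — Novak by 3–2.
Novak beats each of Gupta, Varga, Okafor, Ekwueme — Novak is the Condorcet winner.

Novak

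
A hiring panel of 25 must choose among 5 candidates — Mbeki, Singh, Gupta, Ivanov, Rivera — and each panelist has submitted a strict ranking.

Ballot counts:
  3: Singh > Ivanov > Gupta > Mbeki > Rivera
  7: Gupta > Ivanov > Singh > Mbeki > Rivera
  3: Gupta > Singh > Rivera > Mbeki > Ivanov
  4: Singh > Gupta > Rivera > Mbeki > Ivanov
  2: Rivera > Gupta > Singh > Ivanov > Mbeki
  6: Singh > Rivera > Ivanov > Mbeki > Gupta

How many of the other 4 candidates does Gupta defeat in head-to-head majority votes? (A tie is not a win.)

Gupta against each rival (25 committee members):
Gupta vs Mbeki: Gupta wins 19–6.
Gupta vs Singh: Gupta is ranked higher on 7+3+2 = 12 ballots, Singh on 13. Singh wins 13–12.
Gupta–Ivanov: Gupta 16–9.
Gupta vs Rivera: 17 to 8, Gupta.
Gupta beats Mbeki, Ivanov, Rivera; loses to Singh — 3 pairwise wins.

3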